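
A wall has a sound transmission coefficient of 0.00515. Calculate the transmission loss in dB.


Given values:
  tau = 0.00515
Formula: TL = 10 * log10(1 / tau)
Compute 1 / tau = 1 / 0.00515 = 194.1748
Compute log10(194.1748) = 2.288193
TL = 10 * 2.288193 = 22.88

22.88 dB


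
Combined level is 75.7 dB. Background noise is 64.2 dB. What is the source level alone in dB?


Given values:
  L_total = 75.7 dB, L_bg = 64.2 dB
Formula: L_source = 10 * log10(10^(L_total/10) - 10^(L_bg/10))
Convert to linear:
  10^(75.7/10) = 37153522.9097
  10^(64.2/10) = 2630267.9919
Difference: 37153522.9097 - 2630267.9919 = 34523254.9178
L_source = 10 * log10(34523254.9178) = 75.38

75.38 dB


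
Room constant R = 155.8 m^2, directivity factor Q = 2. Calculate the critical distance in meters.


Given values:
  R = 155.8 m^2, Q = 2
Formula: d_c = 0.141 * sqrt(Q * R)
Compute Q * R = 2 * 155.8 = 311.6
Compute sqrt(311.6) = 17.6522
d_c = 0.141 * 17.6522 = 2.489

2.489 m


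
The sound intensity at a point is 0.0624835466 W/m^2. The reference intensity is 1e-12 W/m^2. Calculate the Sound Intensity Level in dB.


Given values:
  I = 0.0624835466 W/m^2
  I_ref = 1e-12 W/m^2
Formula: SIL = 10 * log10(I / I_ref)
Compute ratio: I / I_ref = 62483546600
Compute log10: log10(62483546600) = 10.795766
Multiply: SIL = 10 * 10.795766 = 107.96

107.96 dB


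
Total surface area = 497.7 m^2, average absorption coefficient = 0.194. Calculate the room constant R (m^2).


Given values:
  S = 497.7 m^2, alpha = 0.194
Formula: R = S * alpha / (1 - alpha)
Numerator: 497.7 * 0.194 = 96.5538
Denominator: 1 - 0.194 = 0.806
R = 96.5538 / 0.806 = 119.79

119.79 m^2


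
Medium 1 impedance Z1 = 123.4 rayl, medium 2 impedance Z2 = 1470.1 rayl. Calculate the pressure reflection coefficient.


Given values:
  Z1 = 123.4 rayl, Z2 = 1470.1 rayl
Formula: R = (Z2 - Z1) / (Z2 + Z1)
Numerator: Z2 - Z1 = 1470.1 - 123.4 = 1346.7
Denominator: Z2 + Z1 = 1470.1 + 123.4 = 1593.5
R = 1346.7 / 1593.5 = 0.8451

0.8451


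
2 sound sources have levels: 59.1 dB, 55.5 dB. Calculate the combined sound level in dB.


Formula: L_total = 10 * log10( sum(10^(Li/10)) )
  Source 1: 10^(59.1/10) = 812830.5162
  Source 2: 10^(55.5/10) = 354813.3892
Sum of linear values = 1167643.9054
L_total = 10 * log10(1167643.9054) = 60.67

60.67 dB


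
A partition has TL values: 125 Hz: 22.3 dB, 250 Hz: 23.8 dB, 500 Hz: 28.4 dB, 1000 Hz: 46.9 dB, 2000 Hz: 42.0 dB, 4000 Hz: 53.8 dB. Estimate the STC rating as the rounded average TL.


Given TL values at each frequency:
  125 Hz: 22.3 dB
  250 Hz: 23.8 dB
  500 Hz: 28.4 dB
  1000 Hz: 46.9 dB
  2000 Hz: 42.0 dB
  4000 Hz: 53.8 dB
Formula: STC ~ round(average of TL values)
Sum = 22.3 + 23.8 + 28.4 + 46.9 + 42.0 + 53.8 = 217.2
Average = 217.2 / 6 = 36.2
Rounded: 36

36


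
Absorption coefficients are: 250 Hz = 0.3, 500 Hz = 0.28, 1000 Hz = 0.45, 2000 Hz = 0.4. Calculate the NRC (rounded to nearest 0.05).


Given values:
  a_250 = 0.3, a_500 = 0.28
  a_1000 = 0.45, a_2000 = 0.4
Formula: NRC = (a250 + a500 + a1000 + a2000) / 4
Sum = 0.3 + 0.28 + 0.45 + 0.4 = 1.43
NRC = 1.43 / 4 = 0.3575
Rounded to nearest 0.05: 0.35

0.35


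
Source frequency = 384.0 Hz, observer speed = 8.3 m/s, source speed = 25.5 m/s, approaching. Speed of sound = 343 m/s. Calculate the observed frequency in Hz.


Given values:
  f_s = 384.0 Hz, v_o = 8.3 m/s, v_s = 25.5 m/s
  Direction: approaching
Formula: f_o = f_s * (c + v_o) / (c - v_s)
Numerator: c + v_o = 343 + 8.3 = 351.3
Denominator: c - v_s = 343 - 25.5 = 317.5
f_o = 384.0 * 351.3 / 317.5 = 424.88

424.88 Hz


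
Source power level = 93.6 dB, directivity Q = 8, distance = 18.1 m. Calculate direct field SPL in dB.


Given values:
  Lw = 93.6 dB, Q = 8, r = 18.1 m
Formula: SPL = Lw + 10 * log10(Q / (4 * pi * r^2))
Compute 4 * pi * r^2 = 4 * pi * 18.1^2 = 4116.8687
Compute Q / denom = 8 / 4116.8687 = 0.00194322
Compute 10 * log10(0.00194322) = -27.1148
SPL = 93.6 + (-27.1148) = 66.49

66.49 dB


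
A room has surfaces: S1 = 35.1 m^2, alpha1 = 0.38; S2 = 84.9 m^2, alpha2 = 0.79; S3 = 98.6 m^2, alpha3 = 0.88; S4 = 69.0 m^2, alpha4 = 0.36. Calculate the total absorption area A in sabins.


Given surfaces:
  Surface 1: 35.1 * 0.38 = 13.338
  Surface 2: 84.9 * 0.79 = 67.071
  Surface 3: 98.6 * 0.88 = 86.768
  Surface 4: 69.0 * 0.36 = 24.84
Formula: A = sum(Si * alpha_i)
A = 13.338 + 67.071 + 86.768 + 24.84
A = 192.02

192.02 sabins


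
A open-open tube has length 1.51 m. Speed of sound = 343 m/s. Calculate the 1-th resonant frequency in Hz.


Given values:
  Tube type: open-open, L = 1.51 m, c = 343 m/s, n = 1
Formula: f_n = n * c / (2 * L)
Compute 2 * L = 2 * 1.51 = 3.02
f = 1 * 343 / 3.02
f = 113.58

113.58 Hz


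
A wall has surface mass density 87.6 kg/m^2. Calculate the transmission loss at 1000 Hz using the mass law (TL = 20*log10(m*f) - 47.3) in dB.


Given values:
  m = 87.6 kg/m^2, f = 1000 Hz
Formula: TL = 20 * log10(m * f) - 47.3
Compute m * f = 87.6 * 1000 = 87600.0
Compute log10(87600.0) = 4.942504
Compute 20 * 4.942504 = 98.8501
TL = 98.8501 - 47.3 = 51.55

51.55 dB


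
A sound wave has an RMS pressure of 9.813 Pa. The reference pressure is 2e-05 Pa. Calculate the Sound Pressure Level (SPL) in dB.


Given values:
  p = 9.813 Pa
  p_ref = 2e-05 Pa
Formula: SPL = 20 * log10(p / p_ref)
Compute ratio: p / p_ref = 9.813 / 2e-05 = 490650
Compute log10: log10(490650) = 5.690772
Multiply: SPL = 20 * 5.690772 = 113.82

113.82 dB


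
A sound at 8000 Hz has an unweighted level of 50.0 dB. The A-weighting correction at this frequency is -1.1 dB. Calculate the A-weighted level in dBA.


Given values:
  SPL = 50.0 dB
  A-weighting at 8000 Hz = -1.1 dB
Formula: L_A = SPL + A_weight
L_A = 50.0 + (-1.1)
L_A = 48.9

48.9 dBA


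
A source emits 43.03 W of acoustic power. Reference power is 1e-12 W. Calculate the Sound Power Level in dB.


Given values:
  W = 43.03 W
  W_ref = 1e-12 W
Formula: SWL = 10 * log10(W / W_ref)
Compute ratio: W / W_ref = 43030000000000
Compute log10: log10(43030000000000) = 13.633771
Multiply: SWL = 10 * 13.633771 = 136.34

136.34 dB


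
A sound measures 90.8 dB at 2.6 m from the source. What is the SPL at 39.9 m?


Given values:
  SPL1 = 90.8 dB, r1 = 2.6 m, r2 = 39.9 m
Formula: SPL2 = SPL1 - 20 * log10(r2 / r1)
Compute ratio: r2 / r1 = 39.9 / 2.6 = 15.3462
Compute log10: log10(15.3462) = 1.186001
Compute drop: 20 * 1.186001 = 23.72
SPL2 = 90.8 - 23.72 = 67.08

67.08 dB


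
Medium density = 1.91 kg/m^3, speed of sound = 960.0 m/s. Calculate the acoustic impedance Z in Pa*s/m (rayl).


Given values:
  rho = 1.91 kg/m^3
  c = 960.0 m/s
Formula: Z = rho * c
Z = 1.91 * 960.0
Z = 1833.6

1833.6 rayl


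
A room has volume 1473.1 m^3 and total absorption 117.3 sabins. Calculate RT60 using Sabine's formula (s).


Given values:
  V = 1473.1 m^3
  A = 117.3 sabins
Formula: RT60 = 0.161 * V / A
Numerator: 0.161 * 1473.1 = 237.1691
RT60 = 237.1691 / 117.3 = 2.022

2.022 s


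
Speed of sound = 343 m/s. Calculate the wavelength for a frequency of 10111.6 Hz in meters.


Given values:
  c = 343 m/s, f = 10111.6 Hz
Formula: lambda = c / f
lambda = 343 / 10111.6
lambda = 0.0339

0.0339 m


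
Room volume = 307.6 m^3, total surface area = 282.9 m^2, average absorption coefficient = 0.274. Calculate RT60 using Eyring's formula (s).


Given values:
  V = 307.6 m^3, S = 282.9 m^2, alpha = 0.274
Formula: RT60 = 0.161 * V / (-S * ln(1 - alpha))
Compute ln(1 - 0.274) = ln(0.726) = -0.320205
Denominator: -282.9 * -0.320205 = 90.586
Numerator: 0.161 * 307.6 = 49.5236
RT60 = 49.5236 / 90.586 = 0.547

0.547 s


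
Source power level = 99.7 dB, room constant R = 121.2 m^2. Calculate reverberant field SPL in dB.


Given values:
  Lw = 99.7 dB, R = 121.2 m^2
Formula: SPL = Lw + 10 * log10(4 / R)
Compute 4 / R = 4 / 121.2 = 0.033003
Compute 10 * log10(0.033003) = -14.8145
SPL = 99.7 + (-14.8145) = 84.89

84.89 dB


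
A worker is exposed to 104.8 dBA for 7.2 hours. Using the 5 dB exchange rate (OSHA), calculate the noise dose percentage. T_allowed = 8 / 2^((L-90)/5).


Given values:
  L = 104.8 dBA, T = 7.2 hours
Formula: T_allowed = 8 / 2^((L - 90) / 5)
Compute exponent: (104.8 - 90) / 5 = 2.96
Compute 2^(2.96) = 7.78124
T_allowed = 8 / 7.78124 = 1.028114 hours
Dose = (T / T_allowed) * 100
Dose = (7.2 / 1.028114) * 100 = 700.31

700.31 %


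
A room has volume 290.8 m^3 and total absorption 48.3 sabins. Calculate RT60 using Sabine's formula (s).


Given values:
  V = 290.8 m^3
  A = 48.3 sabins
Formula: RT60 = 0.161 * V / A
Numerator: 0.161 * 290.8 = 46.8188
RT60 = 46.8188 / 48.3 = 0.969

0.969 s


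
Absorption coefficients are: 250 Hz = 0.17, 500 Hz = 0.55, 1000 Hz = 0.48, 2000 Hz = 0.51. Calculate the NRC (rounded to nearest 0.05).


Given values:
  a_250 = 0.17, a_500 = 0.55
  a_1000 = 0.48, a_2000 = 0.51
Formula: NRC = (a250 + a500 + a1000 + a2000) / 4
Sum = 0.17 + 0.55 + 0.48 + 0.51 = 1.71
NRC = 1.71 / 4 = 0.4275
Rounded to nearest 0.05: 0.45

0.45


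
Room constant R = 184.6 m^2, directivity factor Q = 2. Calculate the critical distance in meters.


Given values:
  R = 184.6 m^2, Q = 2
Formula: d_c = 0.141 * sqrt(Q * R)
Compute Q * R = 2 * 184.6 = 369.2
Compute sqrt(369.2) = 19.2146
d_c = 0.141 * 19.2146 = 2.709

2.709 m


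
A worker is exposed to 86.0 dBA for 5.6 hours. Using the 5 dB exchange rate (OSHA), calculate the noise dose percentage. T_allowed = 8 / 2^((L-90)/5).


Given values:
  L = 86.0 dBA, T = 5.6 hours
Formula: T_allowed = 8 / 2^((L - 90) / 5)
Compute exponent: (86.0 - 90) / 5 = -0.8
Compute 2^(-0.8) = 0.574349
T_allowed = 8 / 0.574349 = 13.928813 hours
Dose = (T / T_allowed) * 100
Dose = (5.6 / 13.928813) * 100 = 40.2

40.2 %


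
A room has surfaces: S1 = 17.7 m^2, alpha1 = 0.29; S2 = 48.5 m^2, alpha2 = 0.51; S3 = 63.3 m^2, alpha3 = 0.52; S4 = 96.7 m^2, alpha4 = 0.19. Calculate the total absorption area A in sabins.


Given surfaces:
  Surface 1: 17.7 * 0.29 = 5.133
  Surface 2: 48.5 * 0.51 = 24.735
  Surface 3: 63.3 * 0.52 = 32.916
  Surface 4: 96.7 * 0.19 = 18.373
Formula: A = sum(Si * alpha_i)
A = 5.133 + 24.735 + 32.916 + 18.373
A = 81.16

81.16 sabins


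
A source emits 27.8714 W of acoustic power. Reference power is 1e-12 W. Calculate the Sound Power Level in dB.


Given values:
  W = 27.8714 W
  W_ref = 1e-12 W
Formula: SWL = 10 * log10(W / W_ref)
Compute ratio: W / W_ref = 27871400000000
Compute log10: log10(27871400000000) = 13.445159
Multiply: SWL = 10 * 13.445159 = 134.45

134.45 dB


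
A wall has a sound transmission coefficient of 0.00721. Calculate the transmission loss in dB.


Given values:
  tau = 0.00721
Formula: TL = 10 * log10(1 / tau)
Compute 1 / tau = 1 / 0.00721 = 138.6963
Compute log10(138.6963) = 2.142065
TL = 10 * 2.142065 = 21.42

21.42 dB


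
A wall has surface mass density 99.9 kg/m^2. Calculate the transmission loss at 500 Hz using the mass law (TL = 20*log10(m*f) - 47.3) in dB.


Given values:
  m = 99.9 kg/m^2, f = 500 Hz
Formula: TL = 20 * log10(m * f) - 47.3
Compute m * f = 99.9 * 500 = 49950.0
Compute log10(49950.0) = 4.698535
Compute 20 * 4.698535 = 93.9707
TL = 93.9707 - 47.3 = 46.67

46.67 dB


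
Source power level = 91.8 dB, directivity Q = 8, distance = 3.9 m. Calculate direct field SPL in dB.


Given values:
  Lw = 91.8 dB, Q = 8, r = 3.9 m
Formula: SPL = Lw + 10 * log10(Q / (4 * pi * r^2))
Compute 4 * pi * r^2 = 4 * pi * 3.9^2 = 191.1345
Compute Q / denom = 8 / 191.1345 = 0.04185534
Compute 10 * log10(0.04185534) = -13.7825
SPL = 91.8 + (-13.7825) = 78.02

78.02 dB


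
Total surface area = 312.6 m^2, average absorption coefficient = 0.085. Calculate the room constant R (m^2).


Given values:
  S = 312.6 m^2, alpha = 0.085
Formula: R = S * alpha / (1 - alpha)
Numerator: 312.6 * 0.085 = 26.571
Denominator: 1 - 0.085 = 0.915
R = 26.571 / 0.915 = 29.04

29.04 m^2


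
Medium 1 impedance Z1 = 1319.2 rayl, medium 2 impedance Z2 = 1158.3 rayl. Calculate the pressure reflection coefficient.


Given values:
  Z1 = 1319.2 rayl, Z2 = 1158.3 rayl
Formula: R = (Z2 - Z1) / (Z2 + Z1)
Numerator: Z2 - Z1 = 1158.3 - 1319.2 = -160.9
Denominator: Z2 + Z1 = 1158.3 + 1319.2 = 2477.5
R = -160.9 / 2477.5 = -0.0649

-0.0649


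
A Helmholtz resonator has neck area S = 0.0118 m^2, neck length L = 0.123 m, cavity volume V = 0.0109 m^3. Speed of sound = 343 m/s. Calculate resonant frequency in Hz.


Given values:
  S = 0.0118 m^2, L = 0.123 m, V = 0.0109 m^3, c = 343 m/s
Formula: f = (c / (2*pi)) * sqrt(S / (V * L))
Compute V * L = 0.0109 * 0.123 = 0.0013407
Compute S / (V * L) = 0.0118 / 0.0013407 = 8.8014
Compute sqrt(8.8014) = 2.966715
Compute c / (2*pi) = 343 / 6.283185 = 54.590148
f = 54.590148 * 2.966715 = 161.95

161.95 Hz


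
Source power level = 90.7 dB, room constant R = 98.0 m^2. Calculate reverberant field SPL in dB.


Given values:
  Lw = 90.7 dB, R = 98.0 m^2
Formula: SPL = Lw + 10 * log10(4 / R)
Compute 4 / R = 4 / 98.0 = 0.040816
Compute 10 * log10(0.040816) = -13.8917
SPL = 90.7 + (-13.8917) = 76.81

76.81 dB


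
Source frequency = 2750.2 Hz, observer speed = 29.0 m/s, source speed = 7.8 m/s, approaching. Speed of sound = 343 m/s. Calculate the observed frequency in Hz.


Given values:
  f_s = 2750.2 Hz, v_o = 29.0 m/s, v_s = 7.8 m/s
  Direction: approaching
Formula: f_o = f_s * (c + v_o) / (c - v_s)
Numerator: c + v_o = 343 + 29.0 = 372.0
Denominator: c - v_s = 343 - 7.8 = 335.2
f_o = 2750.2 * 372.0 / 335.2 = 3052.13

3052.13 Hz


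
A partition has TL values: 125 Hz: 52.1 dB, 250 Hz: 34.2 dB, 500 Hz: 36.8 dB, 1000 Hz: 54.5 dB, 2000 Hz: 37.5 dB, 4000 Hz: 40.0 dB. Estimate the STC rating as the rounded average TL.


Given TL values at each frequency:
  125 Hz: 52.1 dB
  250 Hz: 34.2 dB
  500 Hz: 36.8 dB
  1000 Hz: 54.5 dB
  2000 Hz: 37.5 dB
  4000 Hz: 40.0 dB
Formula: STC ~ round(average of TL values)
Sum = 52.1 + 34.2 + 36.8 + 54.5 + 37.5 + 40.0 = 255.1
Average = 255.1 / 6 = 42.52
Rounded: 43

43


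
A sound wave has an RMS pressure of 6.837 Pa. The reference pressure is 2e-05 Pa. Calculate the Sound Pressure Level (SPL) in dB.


Given values:
  p = 6.837 Pa
  p_ref = 2e-05 Pa
Formula: SPL = 20 * log10(p / p_ref)
Compute ratio: p / p_ref = 6.837 / 2e-05 = 341850
Compute log10: log10(341850) = 5.533836
Multiply: SPL = 20 * 5.533836 = 110.68

110.68 dB


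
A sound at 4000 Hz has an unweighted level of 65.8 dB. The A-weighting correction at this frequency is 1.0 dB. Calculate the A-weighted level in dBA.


Given values:
  SPL = 65.8 dB
  A-weighting at 4000 Hz = 1.0 dB
Formula: L_A = SPL + A_weight
L_A = 65.8 + (1.0)
L_A = 66.8

66.8 dBA


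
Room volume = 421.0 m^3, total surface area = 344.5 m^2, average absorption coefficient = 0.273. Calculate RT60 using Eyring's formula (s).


Given values:
  V = 421.0 m^3, S = 344.5 m^2, alpha = 0.273
Formula: RT60 = 0.161 * V / (-S * ln(1 - alpha))
Compute ln(1 - 0.273) = ln(0.727) = -0.318829
Denominator: -344.5 * -0.318829 = 109.8366
Numerator: 0.161 * 421.0 = 67.781
RT60 = 67.781 / 109.8366 = 0.617

0.617 s


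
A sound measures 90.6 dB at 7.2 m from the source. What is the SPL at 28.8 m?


Given values:
  SPL1 = 90.6 dB, r1 = 7.2 m, r2 = 28.8 m
Formula: SPL2 = SPL1 - 20 * log10(r2 / r1)
Compute ratio: r2 / r1 = 28.8 / 7.2 = 4.0
Compute log10: log10(4.0) = 0.60206
Compute drop: 20 * 0.60206 = 12.0412
SPL2 = 90.6 - 12.0412 = 78.56

78.56 dB


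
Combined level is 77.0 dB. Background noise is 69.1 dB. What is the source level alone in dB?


Given values:
  L_total = 77.0 dB, L_bg = 69.1 dB
Formula: L_source = 10 * log10(10^(L_total/10) - 10^(L_bg/10))
Convert to linear:
  10^(77.0/10) = 50118723.3627
  10^(69.1/10) = 8128305.1616
Difference: 50118723.3627 - 8128305.1616 = 41990418.2011
L_source = 10 * log10(41990418.2011) = 76.23

76.23 dB


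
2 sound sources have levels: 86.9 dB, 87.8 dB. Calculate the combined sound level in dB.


Formula: L_total = 10 * log10( sum(10^(Li/10)) )
  Source 1: 10^(86.9/10) = 489778819.3684
  Source 2: 10^(87.8/10) = 602559586.0744
Sum of linear values = 1092338405.4428
L_total = 10 * log10(1092338405.4428) = 90.38

90.38 dB


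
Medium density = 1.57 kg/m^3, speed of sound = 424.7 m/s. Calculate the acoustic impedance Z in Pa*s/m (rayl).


Given values:
  rho = 1.57 kg/m^3
  c = 424.7 m/s
Formula: Z = rho * c
Z = 1.57 * 424.7
Z = 666.78

666.78 rayl


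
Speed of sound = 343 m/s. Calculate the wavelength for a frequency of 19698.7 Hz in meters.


Given values:
  c = 343 m/s, f = 19698.7 Hz
Formula: lambda = c / f
lambda = 343 / 19698.7
lambda = 0.0174

0.0174 m


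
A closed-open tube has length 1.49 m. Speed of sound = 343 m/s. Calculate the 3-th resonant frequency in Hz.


Given values:
  Tube type: closed-open, L = 1.49 m, c = 343 m/s, n = 3
Formula: f_n = (2n - 1) * c / (4 * L)
Compute 2n - 1 = 2*3 - 1 = 5
Compute 4 * L = 4 * 1.49 = 5.96
f = 5 * 343 / 5.96
f = 287.75

287.75 Hz


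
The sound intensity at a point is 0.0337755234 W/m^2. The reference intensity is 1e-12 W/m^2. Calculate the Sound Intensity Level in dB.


Given values:
  I = 0.0337755234 W/m^2
  I_ref = 1e-12 W/m^2
Formula: SIL = 10 * log10(I / I_ref)
Compute ratio: I / I_ref = 33775523400
Compute log10: log10(33775523400) = 10.528602
Multiply: SIL = 10 * 10.528602 = 105.29

105.29 dB


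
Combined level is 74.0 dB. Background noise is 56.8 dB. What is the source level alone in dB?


Given values:
  L_total = 74.0 dB, L_bg = 56.8 dB
Formula: L_source = 10 * log10(10^(L_total/10) - 10^(L_bg/10))
Convert to linear:
  10^(74.0/10) = 25118864.3151
  10^(56.8/10) = 478630.0923
Difference: 25118864.3151 - 478630.0923 = 24640234.2228
L_source = 10 * log10(24640234.2228) = 73.92

73.92 dB


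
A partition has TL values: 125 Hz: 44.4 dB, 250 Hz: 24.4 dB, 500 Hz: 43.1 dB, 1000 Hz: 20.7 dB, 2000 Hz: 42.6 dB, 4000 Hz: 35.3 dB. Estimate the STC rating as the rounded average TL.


Given TL values at each frequency:
  125 Hz: 44.4 dB
  250 Hz: 24.4 dB
  500 Hz: 43.1 dB
  1000 Hz: 20.7 dB
  2000 Hz: 42.6 dB
  4000 Hz: 35.3 dB
Formula: STC ~ round(average of TL values)
Sum = 44.4 + 24.4 + 43.1 + 20.7 + 42.6 + 35.3 = 210.5
Average = 210.5 / 6 = 35.08
Rounded: 35

35


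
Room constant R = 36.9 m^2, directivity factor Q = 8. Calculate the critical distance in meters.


Given values:
  R = 36.9 m^2, Q = 8
Formula: d_c = 0.141 * sqrt(Q * R)
Compute Q * R = 8 * 36.9 = 295.2
Compute sqrt(295.2) = 17.1814
d_c = 0.141 * 17.1814 = 2.423

2.423 m


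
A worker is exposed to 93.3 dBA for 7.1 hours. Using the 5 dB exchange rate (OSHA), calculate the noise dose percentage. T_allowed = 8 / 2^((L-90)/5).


Given values:
  L = 93.3 dBA, T = 7.1 hours
Formula: T_allowed = 8 / 2^((L - 90) / 5)
Compute exponent: (93.3 - 90) / 5 = 0.66
Compute 2^(0.66) = 1.580083
T_allowed = 8 / 1.580083 = 5.063025 hours
Dose = (T / T_allowed) * 100
Dose = (7.1 / 5.063025) * 100 = 140.23

140.23 %


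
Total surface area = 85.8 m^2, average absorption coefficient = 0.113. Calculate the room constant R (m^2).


Given values:
  S = 85.8 m^2, alpha = 0.113
Formula: R = S * alpha / (1 - alpha)
Numerator: 85.8 * 0.113 = 9.6954
Denominator: 1 - 0.113 = 0.887
R = 9.6954 / 0.887 = 10.93

10.93 m^2


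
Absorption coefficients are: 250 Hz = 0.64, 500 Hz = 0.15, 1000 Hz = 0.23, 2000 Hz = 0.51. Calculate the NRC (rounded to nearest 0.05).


Given values:
  a_250 = 0.64, a_500 = 0.15
  a_1000 = 0.23, a_2000 = 0.51
Formula: NRC = (a250 + a500 + a1000 + a2000) / 4
Sum = 0.64 + 0.15 + 0.23 + 0.51 = 1.53
NRC = 1.53 / 4 = 0.3825
Rounded to nearest 0.05: 0.4

0.4


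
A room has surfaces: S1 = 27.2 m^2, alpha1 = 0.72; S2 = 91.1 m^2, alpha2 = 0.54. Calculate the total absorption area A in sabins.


Given surfaces:
  Surface 1: 27.2 * 0.72 = 19.584
  Surface 2: 91.1 * 0.54 = 49.194
Formula: A = sum(Si * alpha_i)
A = 19.584 + 49.194
A = 68.78

68.78 sabins


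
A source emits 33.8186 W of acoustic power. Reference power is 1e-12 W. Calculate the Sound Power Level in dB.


Given values:
  W = 33.8186 W
  W_ref = 1e-12 W
Formula: SWL = 10 * log10(W / W_ref)
Compute ratio: W / W_ref = 33818600000000
Compute log10: log10(33818600000000) = 13.529156
Multiply: SWL = 10 * 13.529156 = 135.29

135.29 dB


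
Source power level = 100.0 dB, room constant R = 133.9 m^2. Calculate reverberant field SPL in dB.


Given values:
  Lw = 100.0 dB, R = 133.9 m^2
Formula: SPL = Lw + 10 * log10(4 / R)
Compute 4 / R = 4 / 133.9 = 0.029873
Compute 10 * log10(0.029873) = -15.2472
SPL = 100.0 + (-15.2472) = 84.75

84.75 dB


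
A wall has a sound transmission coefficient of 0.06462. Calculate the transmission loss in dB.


Given values:
  tau = 0.06462
Formula: TL = 10 * log10(1 / tau)
Compute 1 / tau = 1 / 0.06462 = 15.4751
Compute log10(15.4751) = 1.189633
TL = 10 * 1.189633 = 11.9

11.9 dB


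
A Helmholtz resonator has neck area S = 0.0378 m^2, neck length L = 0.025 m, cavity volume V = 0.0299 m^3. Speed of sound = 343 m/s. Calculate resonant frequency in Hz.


Given values:
  S = 0.0378 m^2, L = 0.025 m, V = 0.0299 m^3, c = 343 m/s
Formula: f = (c / (2*pi)) * sqrt(S / (V * L))
Compute V * L = 0.0299 * 0.025 = 0.0007475
Compute S / (V * L) = 0.0378 / 0.0007475 = 50.5686
Compute sqrt(50.5686) = 7.11116
Compute c / (2*pi) = 343 / 6.283185 = 54.590148
f = 54.590148 * 7.11116 = 388.2

388.2 Hz


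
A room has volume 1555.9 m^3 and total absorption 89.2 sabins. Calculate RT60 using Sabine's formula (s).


Given values:
  V = 1555.9 m^3
  A = 89.2 sabins
Formula: RT60 = 0.161 * V / A
Numerator: 0.161 * 1555.9 = 250.4999
RT60 = 250.4999 / 89.2 = 2.808

2.808 s


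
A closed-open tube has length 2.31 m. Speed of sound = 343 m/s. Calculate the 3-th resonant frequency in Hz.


Given values:
  Tube type: closed-open, L = 2.31 m, c = 343 m/s, n = 3
Formula: f_n = (2n - 1) * c / (4 * L)
Compute 2n - 1 = 2*3 - 1 = 5
Compute 4 * L = 4 * 2.31 = 9.24
f = 5 * 343 / 9.24
f = 185.61

185.61 Hz


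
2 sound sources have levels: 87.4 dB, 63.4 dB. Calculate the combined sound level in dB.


Formula: L_total = 10 * log10( sum(10^(Li/10)) )
  Source 1: 10^(87.4/10) = 549540873.8576
  Source 2: 10^(63.4/10) = 2187761.6239
Sum of linear values = 551728635.4815
L_total = 10 * log10(551728635.4815) = 87.42

87.42 dB


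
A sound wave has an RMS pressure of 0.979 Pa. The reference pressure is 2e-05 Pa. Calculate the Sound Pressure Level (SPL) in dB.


Given values:
  p = 0.979 Pa
  p_ref = 2e-05 Pa
Formula: SPL = 20 * log10(p / p_ref)
Compute ratio: p / p_ref = 0.979 / 2e-05 = 48950
Compute log10: log10(48950) = 4.689753
Multiply: SPL = 20 * 4.689753 = 93.8

93.8 dB


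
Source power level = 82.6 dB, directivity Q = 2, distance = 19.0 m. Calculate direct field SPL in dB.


Given values:
  Lw = 82.6 dB, Q = 2, r = 19.0 m
Formula: SPL = Lw + 10 * log10(Q / (4 * pi * r^2))
Compute 4 * pi * r^2 = 4 * pi * 19.0^2 = 4536.4598
Compute Q / denom = 2 / 4536.4598 = 0.00044087
Compute 10 * log10(0.00044087) = -33.5569
SPL = 82.6 + (-33.5569) = 49.04

49.04 dB


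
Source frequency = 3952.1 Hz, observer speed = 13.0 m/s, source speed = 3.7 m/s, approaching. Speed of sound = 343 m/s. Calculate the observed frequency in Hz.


Given values:
  f_s = 3952.1 Hz, v_o = 13.0 m/s, v_s = 3.7 m/s
  Direction: approaching
Formula: f_o = f_s * (c + v_o) / (c - v_s)
Numerator: c + v_o = 343 + 13.0 = 356.0
Denominator: c - v_s = 343 - 3.7 = 339.3
f_o = 3952.1 * 356.0 / 339.3 = 4146.62

4146.62 Hz


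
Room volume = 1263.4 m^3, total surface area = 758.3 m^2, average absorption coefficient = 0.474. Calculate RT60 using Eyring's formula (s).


Given values:
  V = 1263.4 m^3, S = 758.3 m^2, alpha = 0.474
Formula: RT60 = 0.161 * V / (-S * ln(1 - alpha))
Compute ln(1 - 0.474) = ln(0.526) = -0.642454
Denominator: -758.3 * -0.642454 = 487.1729
Numerator: 0.161 * 1263.4 = 203.4074
RT60 = 203.4074 / 487.1729 = 0.418

0.418 s


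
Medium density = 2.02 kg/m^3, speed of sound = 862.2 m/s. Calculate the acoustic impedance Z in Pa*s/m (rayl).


Given values:
  rho = 2.02 kg/m^3
  c = 862.2 m/s
Formula: Z = rho * c
Z = 2.02 * 862.2
Z = 1741.64

1741.64 rayl


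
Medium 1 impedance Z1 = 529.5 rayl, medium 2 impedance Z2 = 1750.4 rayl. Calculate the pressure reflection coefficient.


Given values:
  Z1 = 529.5 rayl, Z2 = 1750.4 rayl
Formula: R = (Z2 - Z1) / (Z2 + Z1)
Numerator: Z2 - Z1 = 1750.4 - 529.5 = 1220.9
Denominator: Z2 + Z1 = 1750.4 + 529.5 = 2279.9
R = 1220.9 / 2279.9 = 0.5355

0.5355


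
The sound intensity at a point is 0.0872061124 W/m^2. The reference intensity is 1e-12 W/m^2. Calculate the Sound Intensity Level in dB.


Given values:
  I = 0.0872061124 W/m^2
  I_ref = 1e-12 W/m^2
Formula: SIL = 10 * log10(I / I_ref)
Compute ratio: I / I_ref = 87206112400
Compute log10: log10(87206112400) = 10.940547
Multiply: SIL = 10 * 10.940547 = 109.41

109.41 dB


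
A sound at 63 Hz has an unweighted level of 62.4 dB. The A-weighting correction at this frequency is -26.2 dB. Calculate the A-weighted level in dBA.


Given values:
  SPL = 62.4 dB
  A-weighting at 63 Hz = -26.2 dB
Formula: L_A = SPL + A_weight
L_A = 62.4 + (-26.2)
L_A = 36.2

36.2 dBA


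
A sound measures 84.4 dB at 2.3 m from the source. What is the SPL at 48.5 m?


Given values:
  SPL1 = 84.4 dB, r1 = 2.3 m, r2 = 48.5 m
Formula: SPL2 = SPL1 - 20 * log10(r2 / r1)
Compute ratio: r2 / r1 = 48.5 / 2.3 = 21.087
Compute log10: log10(21.087) = 1.324015
Compute drop: 20 * 1.324015 = 26.4803
SPL2 = 84.4 - 26.4803 = 57.92

57.92 dB


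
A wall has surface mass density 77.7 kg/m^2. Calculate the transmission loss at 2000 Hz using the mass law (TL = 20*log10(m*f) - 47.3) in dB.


Given values:
  m = 77.7 kg/m^2, f = 2000 Hz
Formula: TL = 20 * log10(m * f) - 47.3
Compute m * f = 77.7 * 2000 = 155400.0
Compute log10(155400.0) = 5.191451
Compute 20 * 5.191451 = 103.829
TL = 103.829 - 47.3 = 56.53

56.53 dB


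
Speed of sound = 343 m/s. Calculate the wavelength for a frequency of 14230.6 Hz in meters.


Given values:
  c = 343 m/s, f = 14230.6 Hz
Formula: lambda = c / f
lambda = 343 / 14230.6
lambda = 0.0241

0.0241 m


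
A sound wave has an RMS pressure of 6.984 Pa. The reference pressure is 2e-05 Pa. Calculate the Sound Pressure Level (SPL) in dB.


Given values:
  p = 6.984 Pa
  p_ref = 2e-05 Pa
Formula: SPL = 20 * log10(p / p_ref)
Compute ratio: p / p_ref = 6.984 / 2e-05 = 349200
Compute log10: log10(349200) = 5.543074
Multiply: SPL = 20 * 5.543074 = 110.86

110.86 dB


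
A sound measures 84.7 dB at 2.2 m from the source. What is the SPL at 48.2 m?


Given values:
  SPL1 = 84.7 dB, r1 = 2.2 m, r2 = 48.2 m
Formula: SPL2 = SPL1 - 20 * log10(r2 / r1)
Compute ratio: r2 / r1 = 48.2 / 2.2 = 21.9091
Compute log10: log10(21.9091) = 1.340625
Compute drop: 20 * 1.340625 = 26.8125
SPL2 = 84.7 - 26.8125 = 57.89

57.89 dB


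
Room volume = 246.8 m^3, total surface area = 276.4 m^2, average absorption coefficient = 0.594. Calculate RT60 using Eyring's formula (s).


Given values:
  V = 246.8 m^3, S = 276.4 m^2, alpha = 0.594
Formula: RT60 = 0.161 * V / (-S * ln(1 - alpha))
Compute ln(1 - 0.594) = ln(0.406) = -0.901402
Denominator: -276.4 * -0.901402 = 249.1475
Numerator: 0.161 * 246.8 = 39.7348
RT60 = 39.7348 / 249.1475 = 0.159

0.159 s


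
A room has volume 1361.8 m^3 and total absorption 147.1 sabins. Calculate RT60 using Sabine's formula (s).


Given values:
  V = 1361.8 m^3
  A = 147.1 sabins
Formula: RT60 = 0.161 * V / A
Numerator: 0.161 * 1361.8 = 219.2498
RT60 = 219.2498 / 147.1 = 1.49

1.49 s


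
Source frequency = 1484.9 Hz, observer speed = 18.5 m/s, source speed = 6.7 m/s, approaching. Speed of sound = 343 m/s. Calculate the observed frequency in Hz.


Given values:
  f_s = 1484.9 Hz, v_o = 18.5 m/s, v_s = 6.7 m/s
  Direction: approaching
Formula: f_o = f_s * (c + v_o) / (c - v_s)
Numerator: c + v_o = 343 + 18.5 = 361.5
Denominator: c - v_s = 343 - 6.7 = 336.3
f_o = 1484.9 * 361.5 / 336.3 = 1596.17

1596.17 Hz


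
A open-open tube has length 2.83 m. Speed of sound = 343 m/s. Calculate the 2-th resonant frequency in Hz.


Given values:
  Tube type: open-open, L = 2.83 m, c = 343 m/s, n = 2
Formula: f_n = n * c / (2 * L)
Compute 2 * L = 2 * 2.83 = 5.66
f = 2 * 343 / 5.66
f = 121.2

121.2 Hz


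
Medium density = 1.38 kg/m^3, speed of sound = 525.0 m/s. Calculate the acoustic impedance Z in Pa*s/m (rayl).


Given values:
  rho = 1.38 kg/m^3
  c = 525.0 m/s
Formula: Z = rho * c
Z = 1.38 * 525.0
Z = 724.5

724.5 rayl


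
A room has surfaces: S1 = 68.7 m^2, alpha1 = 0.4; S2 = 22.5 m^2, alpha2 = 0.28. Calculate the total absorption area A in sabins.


Given surfaces:
  Surface 1: 68.7 * 0.4 = 27.48
  Surface 2: 22.5 * 0.28 = 6.3
Formula: A = sum(Si * alpha_i)
A = 27.48 + 6.3
A = 33.78

33.78 sabins


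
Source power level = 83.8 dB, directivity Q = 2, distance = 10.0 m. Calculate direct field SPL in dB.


Given values:
  Lw = 83.8 dB, Q = 2, r = 10.0 m
Formula: SPL = Lw + 10 * log10(Q / (4 * pi * r^2))
Compute 4 * pi * r^2 = 4 * pi * 10.0^2 = 1256.6371
Compute Q / denom = 2 / 1256.6371 = 0.00159155
Compute 10 * log10(0.00159155) = -27.9818
SPL = 83.8 + (-27.9818) = 55.82

55.82 dB


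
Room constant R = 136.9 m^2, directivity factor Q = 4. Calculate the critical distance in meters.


Given values:
  R = 136.9 m^2, Q = 4
Formula: d_c = 0.141 * sqrt(Q * R)
Compute Q * R = 4 * 136.9 = 547.6
Compute sqrt(547.6) = 23.4009
d_c = 0.141 * 23.4009 = 3.3

3.3 m


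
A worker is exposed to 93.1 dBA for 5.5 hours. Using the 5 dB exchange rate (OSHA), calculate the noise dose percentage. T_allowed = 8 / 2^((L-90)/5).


Given values:
  L = 93.1 dBA, T = 5.5 hours
Formula: T_allowed = 8 / 2^((L - 90) / 5)
Compute exponent: (93.1 - 90) / 5 = 0.62
Compute 2^(0.62) = 1.536875
T_allowed = 8 / 1.536875 = 5.205368 hours
Dose = (T / T_allowed) * 100
Dose = (5.5 / 5.205368) * 100 = 105.66

105.66 %


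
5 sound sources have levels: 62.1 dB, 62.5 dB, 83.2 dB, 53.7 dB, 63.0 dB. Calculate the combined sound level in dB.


Formula: L_total = 10 * log10( sum(10^(Li/10)) )
  Source 1: 10^(62.1/10) = 1621810.0974
  Source 2: 10^(62.5/10) = 1778279.41
  Source 3: 10^(83.2/10) = 208929613.0854
  Source 4: 10^(53.7/10) = 234422.8815
  Source 5: 10^(63.0/10) = 1995262.315
Sum of linear values = 214559387.7893
L_total = 10 * log10(214559387.7893) = 83.32

83.32 dB


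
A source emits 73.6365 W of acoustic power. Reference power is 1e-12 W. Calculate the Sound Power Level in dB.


Given values:
  W = 73.6365 W
  W_ref = 1e-12 W
Formula: SWL = 10 * log10(W / W_ref)
Compute ratio: W / W_ref = 73636500000000
Compute log10: log10(73636500000000) = 13.867093
Multiply: SWL = 10 * 13.867093 = 138.67

138.67 dB


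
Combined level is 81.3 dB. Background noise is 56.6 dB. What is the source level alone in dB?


Given values:
  L_total = 81.3 dB, L_bg = 56.6 dB
Formula: L_source = 10 * log10(10^(L_total/10) - 10^(L_bg/10))
Convert to linear:
  10^(81.3/10) = 134896288.2592
  10^(56.6/10) = 457088.1896
Difference: 134896288.2592 - 457088.1896 = 134439200.0696
L_source = 10 * log10(134439200.0696) = 81.29

81.29 dB


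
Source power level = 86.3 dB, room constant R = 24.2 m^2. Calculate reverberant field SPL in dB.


Given values:
  Lw = 86.3 dB, R = 24.2 m^2
Formula: SPL = Lw + 10 * log10(4 / R)
Compute 4 / R = 4 / 24.2 = 0.165289
Compute 10 * log10(0.165289) = -7.8176
SPL = 86.3 + (-7.8176) = 78.48

78.48 dB


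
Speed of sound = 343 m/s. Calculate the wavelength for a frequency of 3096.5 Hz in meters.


Given values:
  c = 343 m/s, f = 3096.5 Hz
Formula: lambda = c / f
lambda = 343 / 3096.5
lambda = 0.1108

0.1108 m


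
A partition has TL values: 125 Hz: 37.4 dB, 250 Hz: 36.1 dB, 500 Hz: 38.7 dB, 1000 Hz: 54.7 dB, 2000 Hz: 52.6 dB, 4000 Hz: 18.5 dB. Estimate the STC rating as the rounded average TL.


Given TL values at each frequency:
  125 Hz: 37.4 dB
  250 Hz: 36.1 dB
  500 Hz: 38.7 dB
  1000 Hz: 54.7 dB
  2000 Hz: 52.6 dB
  4000 Hz: 18.5 dB
Formula: STC ~ round(average of TL values)
Sum = 37.4 + 36.1 + 38.7 + 54.7 + 52.6 + 18.5 = 238.0
Average = 238.0 / 6 = 39.67
Rounded: 40

40


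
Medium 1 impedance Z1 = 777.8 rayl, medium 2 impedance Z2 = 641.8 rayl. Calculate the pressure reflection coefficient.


Given values:
  Z1 = 777.8 rayl, Z2 = 641.8 rayl
Formula: R = (Z2 - Z1) / (Z2 + Z1)
Numerator: Z2 - Z1 = 641.8 - 777.8 = -136.0
Denominator: Z2 + Z1 = 641.8 + 777.8 = 1419.6
R = -136.0 / 1419.6 = -0.0958

-0.0958


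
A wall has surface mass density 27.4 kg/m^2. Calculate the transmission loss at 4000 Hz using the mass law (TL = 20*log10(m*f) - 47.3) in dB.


Given values:
  m = 27.4 kg/m^2, f = 4000 Hz
Formula: TL = 20 * log10(m * f) - 47.3
Compute m * f = 27.4 * 4000 = 109600.0
Compute log10(109600.0) = 5.039811
Compute 20 * 5.039811 = 100.7962
TL = 100.7962 - 47.3 = 53.5

53.5 dB


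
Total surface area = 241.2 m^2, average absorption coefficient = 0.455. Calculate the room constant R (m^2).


Given values:
  S = 241.2 m^2, alpha = 0.455
Formula: R = S * alpha / (1 - alpha)
Numerator: 241.2 * 0.455 = 109.746
Denominator: 1 - 0.455 = 0.545
R = 109.746 / 0.545 = 201.37

201.37 m^2


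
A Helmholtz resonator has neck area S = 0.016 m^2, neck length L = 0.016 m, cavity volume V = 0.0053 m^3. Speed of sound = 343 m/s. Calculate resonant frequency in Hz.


Given values:
  S = 0.016 m^2, L = 0.016 m, V = 0.0053 m^3, c = 343 m/s
Formula: f = (c / (2*pi)) * sqrt(S / (V * L))
Compute V * L = 0.0053 * 0.016 = 8.48e-05
Compute S / (V * L) = 0.016 / 8.48e-05 = 188.6792
Compute sqrt(188.6792) = 13.736055
Compute c / (2*pi) = 343 / 6.283185 = 54.590148
f = 54.590148 * 13.736055 = 749.85

749.85 Hz


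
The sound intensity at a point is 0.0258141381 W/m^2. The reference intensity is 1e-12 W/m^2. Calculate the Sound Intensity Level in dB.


Given values:
  I = 0.0258141381 W/m^2
  I_ref = 1e-12 W/m^2
Formula: SIL = 10 * log10(I / I_ref)
Compute ratio: I / I_ref = 25814138100
Compute log10: log10(25814138100) = 10.411858
Multiply: SIL = 10 * 10.411858 = 104.12

104.12 dB


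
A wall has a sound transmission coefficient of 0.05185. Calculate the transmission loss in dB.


Given values:
  tau = 0.05185
Formula: TL = 10 * log10(1 / tau)
Compute 1 / tau = 1 / 0.05185 = 19.2864
Compute log10(19.2864) = 1.285251
TL = 10 * 1.285251 = 12.85

12.85 dB


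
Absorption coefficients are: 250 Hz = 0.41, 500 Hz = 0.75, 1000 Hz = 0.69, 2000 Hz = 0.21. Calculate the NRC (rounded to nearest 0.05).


Given values:
  a_250 = 0.41, a_500 = 0.75
  a_1000 = 0.69, a_2000 = 0.21
Formula: NRC = (a250 + a500 + a1000 + a2000) / 4
Sum = 0.41 + 0.75 + 0.69 + 0.21 = 2.06
NRC = 2.06 / 4 = 0.515
Rounded to nearest 0.05: 0.5

0.5


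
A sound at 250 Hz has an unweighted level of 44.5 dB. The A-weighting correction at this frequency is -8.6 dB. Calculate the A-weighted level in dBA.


Given values:
  SPL = 44.5 dB
  A-weighting at 250 Hz = -8.6 dB
Formula: L_A = SPL + A_weight
L_A = 44.5 + (-8.6)
L_A = 35.9

35.9 dBA


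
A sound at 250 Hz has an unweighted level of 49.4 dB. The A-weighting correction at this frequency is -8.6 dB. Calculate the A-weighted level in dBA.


Given values:
  SPL = 49.4 dB
  A-weighting at 250 Hz = -8.6 dB
Formula: L_A = SPL + A_weight
L_A = 49.4 + (-8.6)
L_A = 40.8

40.8 dBA


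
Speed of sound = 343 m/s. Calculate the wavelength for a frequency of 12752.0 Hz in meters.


Given values:
  c = 343 m/s, f = 12752.0 Hz
Formula: lambda = c / f
lambda = 343 / 12752.0
lambda = 0.0269

0.0269 m


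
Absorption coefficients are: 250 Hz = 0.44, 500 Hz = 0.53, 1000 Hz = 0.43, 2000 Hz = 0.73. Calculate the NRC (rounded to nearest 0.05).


Given values:
  a_250 = 0.44, a_500 = 0.53
  a_1000 = 0.43, a_2000 = 0.73
Formula: NRC = (a250 + a500 + a1000 + a2000) / 4
Sum = 0.44 + 0.53 + 0.43 + 0.73 = 2.13
NRC = 2.13 / 4 = 0.5325
Rounded to nearest 0.05: 0.55

0.55


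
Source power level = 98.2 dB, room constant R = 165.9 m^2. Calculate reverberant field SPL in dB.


Given values:
  Lw = 98.2 dB, R = 165.9 m^2
Formula: SPL = Lw + 10 * log10(4 / R)
Compute 4 / R = 4 / 165.9 = 0.024111
Compute 10 * log10(0.024111) = -16.1778
SPL = 98.2 + (-16.1778) = 82.02

82.02 dB


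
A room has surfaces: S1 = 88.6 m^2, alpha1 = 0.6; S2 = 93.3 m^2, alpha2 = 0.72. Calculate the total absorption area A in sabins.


Given surfaces:
  Surface 1: 88.6 * 0.6 = 53.16
  Surface 2: 93.3 * 0.72 = 67.176
Formula: A = sum(Si * alpha_i)
A = 53.16 + 67.176
A = 120.34

120.34 sabins


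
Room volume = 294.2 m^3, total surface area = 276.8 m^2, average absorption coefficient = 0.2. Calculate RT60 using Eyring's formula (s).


Given values:
  V = 294.2 m^3, S = 276.8 m^2, alpha = 0.2
Formula: RT60 = 0.161 * V / (-S * ln(1 - alpha))
Compute ln(1 - 0.2) = ln(0.8) = -0.223144
Denominator: -276.8 * -0.223144 = 61.7663
Numerator: 0.161 * 294.2 = 47.3662
RT60 = 47.3662 / 61.7663 = 0.767

0.767 s


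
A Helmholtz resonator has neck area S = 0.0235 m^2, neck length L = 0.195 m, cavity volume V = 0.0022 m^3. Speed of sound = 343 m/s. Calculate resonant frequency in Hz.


Given values:
  S = 0.0235 m^2, L = 0.195 m, V = 0.0022 m^3, c = 343 m/s
Formula: f = (c / (2*pi)) * sqrt(S / (V * L))
Compute V * L = 0.0022 * 0.195 = 0.000429
Compute S / (V * L) = 0.0235 / 0.000429 = 54.7786
Compute sqrt(54.7786) = 7.401257
Compute c / (2*pi) = 343 / 6.283185 = 54.590148
f = 54.590148 * 7.401257 = 404.04

404.04 Hz


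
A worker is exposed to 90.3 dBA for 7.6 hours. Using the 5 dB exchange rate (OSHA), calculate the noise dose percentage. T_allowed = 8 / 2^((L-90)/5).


Given values:
  L = 90.3 dBA, T = 7.6 hours
Formula: T_allowed = 8 / 2^((L - 90) / 5)
Compute exponent: (90.3 - 90) / 5 = 0.06
Compute 2^(0.06) = 1.042466
T_allowed = 8 / 1.042466 = 7.674111 hours
Dose = (T / T_allowed) * 100
Dose = (7.6 / 7.674111) * 100 = 99.03

99.03 %


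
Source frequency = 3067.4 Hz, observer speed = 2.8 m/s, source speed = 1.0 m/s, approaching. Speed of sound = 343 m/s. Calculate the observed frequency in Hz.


Given values:
  f_s = 3067.4 Hz, v_o = 2.8 m/s, v_s = 1.0 m/s
  Direction: approaching
Formula: f_o = f_s * (c + v_o) / (c - v_s)
Numerator: c + v_o = 343 + 2.8 = 345.8
Denominator: c - v_s = 343 - 1.0 = 342.0
f_o = 3067.4 * 345.8 / 342.0 = 3101.48

3101.48 Hz


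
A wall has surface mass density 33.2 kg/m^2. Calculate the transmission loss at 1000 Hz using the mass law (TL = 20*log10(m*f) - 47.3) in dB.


Given values:
  m = 33.2 kg/m^2, f = 1000 Hz
Formula: TL = 20 * log10(m * f) - 47.3
Compute m * f = 33.2 * 1000 = 33200.0
Compute log10(33200.0) = 4.521138
Compute 20 * 4.521138 = 90.4228
TL = 90.4228 - 47.3 = 43.12

43.12 dB


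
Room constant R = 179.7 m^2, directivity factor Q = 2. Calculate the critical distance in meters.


Given values:
  R = 179.7 m^2, Q = 2
Formula: d_c = 0.141 * sqrt(Q * R)
Compute Q * R = 2 * 179.7 = 359.4
Compute sqrt(359.4) = 18.9578
d_c = 0.141 * 18.9578 = 2.673

2.673 m


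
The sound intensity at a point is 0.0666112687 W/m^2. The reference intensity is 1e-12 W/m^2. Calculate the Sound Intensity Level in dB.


Given values:
  I = 0.0666112687 W/m^2
  I_ref = 1e-12 W/m^2
Formula: SIL = 10 * log10(I / I_ref)
Compute ratio: I / I_ref = 66611268700
Compute log10: log10(66611268700) = 10.823548
Multiply: SIL = 10 * 10.823548 = 108.24

108.24 dB


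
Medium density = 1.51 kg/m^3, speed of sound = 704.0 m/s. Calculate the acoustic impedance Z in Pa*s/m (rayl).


Given values:
  rho = 1.51 kg/m^3
  c = 704.0 m/s
Formula: Z = rho * c
Z = 1.51 * 704.0
Z = 1063.04

1063.04 rayl


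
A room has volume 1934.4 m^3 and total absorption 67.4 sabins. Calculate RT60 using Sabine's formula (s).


Given values:
  V = 1934.4 m^3
  A = 67.4 sabins
Formula: RT60 = 0.161 * V / A
Numerator: 0.161 * 1934.4 = 311.4384
RT60 = 311.4384 / 67.4 = 4.621

4.621 s


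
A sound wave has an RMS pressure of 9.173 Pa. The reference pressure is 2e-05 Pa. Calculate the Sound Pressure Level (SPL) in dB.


Given values:
  p = 9.173 Pa
  p_ref = 2e-05 Pa
Formula: SPL = 20 * log10(p / p_ref)
Compute ratio: p / p_ref = 9.173 / 2e-05 = 458650
Compute log10: log10(458650) = 5.661481
Multiply: SPL = 20 * 5.661481 = 113.23

113.23 dB
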